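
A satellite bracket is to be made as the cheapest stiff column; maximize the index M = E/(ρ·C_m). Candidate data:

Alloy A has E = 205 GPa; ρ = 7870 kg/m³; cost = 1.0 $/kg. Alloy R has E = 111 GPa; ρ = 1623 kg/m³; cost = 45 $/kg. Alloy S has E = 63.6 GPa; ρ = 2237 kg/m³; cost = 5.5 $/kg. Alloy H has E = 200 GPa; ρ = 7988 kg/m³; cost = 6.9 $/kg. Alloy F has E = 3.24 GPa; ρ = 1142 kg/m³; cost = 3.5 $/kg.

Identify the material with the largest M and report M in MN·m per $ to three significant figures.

Computing M directly (units already consistent):
  alloy A: M = 26.0 MN·m per $
  alloy S: M = 5.17 MN·m per $
  alloy H: M = 3.63 MN·m per $
  alloy R: M = 1.52 MN·m per $
  alloy F: M = 0.811 MN·m per $
Alloy A has the largest M.

alloy A, M = 26.0 MN·m per $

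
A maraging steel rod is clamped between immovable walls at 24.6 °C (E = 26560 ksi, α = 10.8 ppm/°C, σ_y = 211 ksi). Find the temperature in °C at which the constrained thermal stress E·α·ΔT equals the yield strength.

E = 26560 ksi = 183.1 GPa.
σ_y = 211 ksi = 1455 MPa.
E·α·ΔT = 1455 MPa ⇒ ΔT = 1455 / (183.1×10³ × 10.8×10⁻⁶) = 735.6 K.
T = 24.6 + 735.6 = 760.2 °C.

760 °C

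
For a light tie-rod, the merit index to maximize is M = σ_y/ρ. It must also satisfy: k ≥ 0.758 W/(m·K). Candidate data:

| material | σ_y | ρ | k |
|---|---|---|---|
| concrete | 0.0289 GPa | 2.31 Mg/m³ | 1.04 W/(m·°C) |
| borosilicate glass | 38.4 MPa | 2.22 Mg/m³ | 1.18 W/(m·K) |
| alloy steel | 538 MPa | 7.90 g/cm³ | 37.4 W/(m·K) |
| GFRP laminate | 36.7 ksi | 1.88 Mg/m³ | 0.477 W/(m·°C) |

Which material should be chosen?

alloy steel

Screen on constraints: k ≥ 0.758 W/(m·K). Survivors: concrete, borosilicate glass, alloy steel.
Putting every candidate on a common basis:
  concrete: σ_y = 28.90 MPa, ρ = 2310 kg/m³
  borosilicate glass: σ_y = 38.40 MPa, ρ = 2220 kg/m³
  alloy steel: σ_y = 538.0 MPa, ρ = 7900 kg/m³
  alloy steel: M = 68.1 kN·m/kg
  borosilicate glass: M = 17.3 kN·m/kg
  concrete: M = 12.5 kN·m/kg
Highest index: alloy steel.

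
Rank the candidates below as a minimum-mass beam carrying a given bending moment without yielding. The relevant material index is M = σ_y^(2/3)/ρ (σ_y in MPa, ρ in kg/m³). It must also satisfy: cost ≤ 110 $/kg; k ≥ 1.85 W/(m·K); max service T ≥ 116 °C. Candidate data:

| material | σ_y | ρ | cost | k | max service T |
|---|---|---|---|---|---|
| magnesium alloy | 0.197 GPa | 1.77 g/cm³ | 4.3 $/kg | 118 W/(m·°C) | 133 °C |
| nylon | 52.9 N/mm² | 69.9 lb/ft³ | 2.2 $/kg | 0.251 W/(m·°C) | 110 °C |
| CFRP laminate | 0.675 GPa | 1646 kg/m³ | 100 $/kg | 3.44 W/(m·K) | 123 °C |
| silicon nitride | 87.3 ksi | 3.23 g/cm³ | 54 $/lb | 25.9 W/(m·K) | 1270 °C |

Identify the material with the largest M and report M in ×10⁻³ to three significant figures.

Screen on constraints: cost ≤ 110 $/kg; k ≥ 1.85 W/(m·K); max service T ≥ 116 °C. Survivors: magnesium alloy, CFRP laminate.
After converting to SI:
  magnesium alloy: σ_y = 197.0 MPa, ρ = 1770 kg/m³
  CFRP laminate: σ_y = 675.0 MPa, ρ = 1646 kg/m³
  CFRP laminate: M = 46.7×10⁻³
  magnesium alloy: M = 19.1×10⁻³
Highest index: CFRP laminate.

CFRP laminate, M = 46.7×10⁻³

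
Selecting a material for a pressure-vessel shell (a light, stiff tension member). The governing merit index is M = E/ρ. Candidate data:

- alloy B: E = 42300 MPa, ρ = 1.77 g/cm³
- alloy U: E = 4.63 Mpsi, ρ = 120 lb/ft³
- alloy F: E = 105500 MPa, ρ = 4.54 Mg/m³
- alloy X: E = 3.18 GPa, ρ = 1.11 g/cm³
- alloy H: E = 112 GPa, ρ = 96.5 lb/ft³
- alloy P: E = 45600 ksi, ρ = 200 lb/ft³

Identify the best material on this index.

Convert each candidate to consistent units, then evaluate M:
  alloy B: E = 42.30 GPa, ρ = 1770 kg/m³
  alloy U: E = 31.92 GPa, ρ = 1922 kg/m³
  alloy F: E = 105.5 GPa, ρ = 4540 kg/m³
  alloy X: E = 3.180 GPa, ρ = 1110 kg/m³
  alloy H: E = 112.0 GPa, ρ = 1546 kg/m³
  alloy P: E = 314.4 GPa, ρ = 3204 kg/m³
  alloy P: M = 98.1 MN·m/kg
  alloy H: M = 72.5 MN·m/kg
  alloy B: M = 23.9 MN·m/kg
  alloy F: M = 23.2 MN·m/kg
  alloy U: M = 16.6 MN·m/kg
  alloy X: M = 2.86 MN·m/kg
Alloy P has the largest M.

alloy P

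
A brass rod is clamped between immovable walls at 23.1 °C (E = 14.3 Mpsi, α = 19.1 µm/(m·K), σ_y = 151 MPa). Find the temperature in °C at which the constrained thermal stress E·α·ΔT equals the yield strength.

E = 14.3 Mpsi = 98.60 GPa.
E·α·ΔT = 151.0 MPa ⇒ ΔT = 151.0 / (98.60×10³ × 19.1×10⁻⁶) = 80.18 K.
T = 23.1 + 80.18 = 103.3 °C.

103 °C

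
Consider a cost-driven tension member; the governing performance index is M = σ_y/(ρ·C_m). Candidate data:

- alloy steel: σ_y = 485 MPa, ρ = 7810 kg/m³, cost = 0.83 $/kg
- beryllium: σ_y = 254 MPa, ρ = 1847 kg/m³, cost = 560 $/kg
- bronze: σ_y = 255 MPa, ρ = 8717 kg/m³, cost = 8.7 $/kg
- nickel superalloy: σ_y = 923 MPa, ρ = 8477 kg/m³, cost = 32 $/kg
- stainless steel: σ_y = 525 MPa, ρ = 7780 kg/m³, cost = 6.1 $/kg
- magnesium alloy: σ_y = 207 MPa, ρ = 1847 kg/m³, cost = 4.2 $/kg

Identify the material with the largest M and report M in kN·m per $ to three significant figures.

Per-candidate index values:
  alloy steel: M = 74.8 kN·m per $
  magnesium alloy: M = 26.7 kN·m per $
  stainless steel: M = 11.1 kN·m per $
  nickel superalloy: M = 3.40 kN·m per $
  bronze: M = 3.36 kN·m per $
  beryllium: M = 0.246 kN·m per $
Highest index: alloy steel.

alloy steel, M = 74.8 kN·m per $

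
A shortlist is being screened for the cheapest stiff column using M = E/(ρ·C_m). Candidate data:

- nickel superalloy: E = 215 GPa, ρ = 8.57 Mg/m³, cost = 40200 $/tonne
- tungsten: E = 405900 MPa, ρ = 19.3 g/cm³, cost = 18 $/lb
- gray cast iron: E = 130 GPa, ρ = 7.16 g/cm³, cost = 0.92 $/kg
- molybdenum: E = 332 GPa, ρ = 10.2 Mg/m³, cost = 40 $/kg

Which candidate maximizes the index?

gray cast iron

Convert each candidate to consistent units, then evaluate M:
  nickel superalloy: E = 215.0 GPa, ρ = 8570 kg/m³, cost = 40.20 $/kg
  tungsten: E = 405.9 GPa, ρ = 19300 kg/m³, cost = 39.68 $/kg
  gray cast iron: E = 130.0 GPa, ρ = 7160 kg/m³, cost = 0.9200 $/kg
  molybdenum: E = 332.0 GPa, ρ = 10200 kg/m³, cost = 40.00 $/kg
  gray cast iron: M = 19.7 MN·m per $
  molybdenum: M = 0.814 MN·m per $
  nickel superalloy: M = 0.624 MN·m per $
  tungsten: M = 0.530 MN·m per $
The maximum is for gray cast iron.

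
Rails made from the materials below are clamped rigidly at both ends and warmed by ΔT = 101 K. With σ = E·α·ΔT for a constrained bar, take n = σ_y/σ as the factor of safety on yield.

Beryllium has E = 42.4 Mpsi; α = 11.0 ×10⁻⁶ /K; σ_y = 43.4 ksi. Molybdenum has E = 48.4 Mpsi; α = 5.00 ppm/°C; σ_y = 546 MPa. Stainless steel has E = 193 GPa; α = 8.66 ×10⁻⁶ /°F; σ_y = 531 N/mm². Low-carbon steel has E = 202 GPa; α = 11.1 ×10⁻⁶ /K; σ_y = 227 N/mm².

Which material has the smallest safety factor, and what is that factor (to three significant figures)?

beryllium, n = 0.921

Per material, after unit conversion:
  beryllium: E = 292.3, α = 11.0, σ_y = 299.2 → σ = 325 MPa, n = 0.921
  molybdenum: E = 333.7, α = 5.00, σ_y = 546.0 → σ = 169 MPa, n = 3.24
  stainless steel: E = 193.0, α = 15.6, σ_y = 531.0 → σ = 304 MPa, n = 1.75
  low-carbon steel: E = 202.0, α = 11.1, σ_y = 227.0 → σ = 226 MPa, n = 1.00
The minimum is beryllium at n = 0.921.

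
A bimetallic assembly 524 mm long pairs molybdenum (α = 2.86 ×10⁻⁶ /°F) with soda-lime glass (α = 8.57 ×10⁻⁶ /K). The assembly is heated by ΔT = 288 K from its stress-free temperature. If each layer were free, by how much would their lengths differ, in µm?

516 µm

molybdenum: α = 2.86×10⁻⁶/°F × 9/5 = 5.15×10⁻⁶/K.
Δα = |5.15 − 8.57|×10⁻⁶/K = 3.42×10⁻⁶/K.
ΔL_mismatch = Δα·L·ΔT = 3.42×10⁻⁶ × 524.0 mm × 288.0 K = 516 µm.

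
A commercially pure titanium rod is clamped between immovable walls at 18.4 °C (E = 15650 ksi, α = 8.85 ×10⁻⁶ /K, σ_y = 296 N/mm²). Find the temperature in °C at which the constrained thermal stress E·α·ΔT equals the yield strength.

E = 15650 ksi = 107.9 GPa.
σ_y = 296 N/mm² = 296.0 MPa.
E·α·ΔT = 296.0 MPa ⇒ ΔT = 296.0 / (107.9×10³ × 8.85×10⁻⁶) = 310.0 K.
T = 18.4 + 310.0 = 328.4 °C.

328 °C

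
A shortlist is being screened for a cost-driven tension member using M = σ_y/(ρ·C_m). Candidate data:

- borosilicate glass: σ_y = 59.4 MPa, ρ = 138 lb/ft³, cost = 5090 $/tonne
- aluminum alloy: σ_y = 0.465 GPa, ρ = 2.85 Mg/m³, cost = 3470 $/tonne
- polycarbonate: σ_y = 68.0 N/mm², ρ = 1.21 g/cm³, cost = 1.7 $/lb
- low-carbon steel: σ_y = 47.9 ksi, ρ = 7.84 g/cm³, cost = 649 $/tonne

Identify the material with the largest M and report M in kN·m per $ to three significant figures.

Putting every candidate on a common basis:
  borosilicate glass: σ_y = 59.40 MPa, ρ = 2211 kg/m³, cost = 5.090 $/kg
  aluminum alloy: σ_y = 465.0 MPa, ρ = 2850 kg/m³, cost = 3.470 $/kg
  polycarbonate: σ_y = 68.00 MPa, ρ = 1210 kg/m³, cost = 3.748 $/kg
  low-carbon steel: σ_y = 330.3 MPa, ρ = 7840 kg/m³, cost = 0.6490 $/kg
  low-carbon steel: M = 64.9 kN·m per $
  aluminum alloy: M = 47.0 kN·m per $
  polycarbonate: M = 15.0 kN·m per $
  borosilicate glass: M = 5.28 kN·m per $
Highest index: low-carbon steel.

low-carbon steel, M = 64.9 kN·m per $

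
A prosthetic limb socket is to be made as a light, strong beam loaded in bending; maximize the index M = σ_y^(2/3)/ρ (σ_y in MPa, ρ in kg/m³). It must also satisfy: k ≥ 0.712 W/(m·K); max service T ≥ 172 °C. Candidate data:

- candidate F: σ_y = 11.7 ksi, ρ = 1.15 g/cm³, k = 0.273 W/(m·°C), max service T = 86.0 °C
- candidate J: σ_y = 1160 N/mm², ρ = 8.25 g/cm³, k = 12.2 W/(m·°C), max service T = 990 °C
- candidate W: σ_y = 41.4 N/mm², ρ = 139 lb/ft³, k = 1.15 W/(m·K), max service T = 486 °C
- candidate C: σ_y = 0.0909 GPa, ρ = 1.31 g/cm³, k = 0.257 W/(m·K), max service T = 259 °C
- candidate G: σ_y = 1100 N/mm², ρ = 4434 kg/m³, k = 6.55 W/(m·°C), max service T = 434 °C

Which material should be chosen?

candidate G

Screen on constraints: k ≥ 0.712 W/(m·K); max service T ≥ 172 °C. Survivors: candidate J, candidate W, candidate G.
Convert each candidate to consistent units, then evaluate M:
  candidate J: σ_y = 1160 MPa, ρ = 8250 kg/m³
  candidate W: σ_y = 41.40 MPa, ρ = 2227 kg/m³
  candidate G: σ_y = 1100 MPa, ρ = 4434 kg/m³
  candidate G: M = 24.0×10⁻³
  candidate J: M = 13.4×10⁻³
  candidate W: M = 5.37×10⁻³
Highest index: candidate G.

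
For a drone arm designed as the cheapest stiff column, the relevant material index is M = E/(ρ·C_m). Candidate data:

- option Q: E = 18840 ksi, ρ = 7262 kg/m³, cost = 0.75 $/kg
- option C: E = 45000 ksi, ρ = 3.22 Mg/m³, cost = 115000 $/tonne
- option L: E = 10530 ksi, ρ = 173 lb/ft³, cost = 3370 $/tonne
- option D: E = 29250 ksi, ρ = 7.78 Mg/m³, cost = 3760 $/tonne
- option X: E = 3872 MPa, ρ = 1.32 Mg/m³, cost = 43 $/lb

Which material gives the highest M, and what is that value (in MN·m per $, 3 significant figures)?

After converting to SI:
  option Q: E = 129.9 GPa, ρ = 7262 kg/m³, cost = 0.7500 $/kg
  option C: E = 310.3 GPa, ρ = 3220 kg/m³, cost = 115.0 $/kg
  option L: E = 72.60 GPa, ρ = 2771 kg/m³, cost = 3.370 $/kg
  option D: E = 201.7 GPa, ρ = 7780 kg/m³, cost = 3.760 $/kg
  option X: E = 3.872 GPa, ρ = 1320 kg/m³, cost = 94.80 $/kg
  option Q: M = 23.8 MN·m per $
  option L: M = 7.77 MN·m per $
  option D: M = 6.89 MN·m per $
  option C: M = 0.838 MN·m per $
  option X: M = 0.0309 MN·m per $
Option Q has the largest M.

option Q, M = 23.8 MN·m per $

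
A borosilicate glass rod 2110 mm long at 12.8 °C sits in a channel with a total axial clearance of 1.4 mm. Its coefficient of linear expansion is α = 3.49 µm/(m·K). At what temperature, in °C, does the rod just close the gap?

203 °C

α·L₀·ΔT = 1.4 mm ⇒ ΔT = 1.4 / (3.49×10⁻⁶ × 2110.0) = 190.1 K.
T = 12.8 + 190.1 = 202.9 °C.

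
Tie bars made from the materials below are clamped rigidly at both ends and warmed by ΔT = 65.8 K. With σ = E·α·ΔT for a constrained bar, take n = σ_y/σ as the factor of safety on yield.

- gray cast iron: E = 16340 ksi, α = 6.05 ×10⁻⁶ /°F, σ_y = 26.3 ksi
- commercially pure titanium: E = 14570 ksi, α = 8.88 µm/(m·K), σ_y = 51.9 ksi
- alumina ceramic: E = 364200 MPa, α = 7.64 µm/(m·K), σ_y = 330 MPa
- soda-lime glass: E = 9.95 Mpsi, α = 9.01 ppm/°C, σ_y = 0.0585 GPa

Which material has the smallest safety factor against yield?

soda-lime glass

In consistent units (E in GPa, α in ×10⁻⁶/K, σ_y in MPa):
  gray cast iron: E = 112.7, α = 10.9, σ_y = 181.3 → σ = 80.7 MPa, n = 2.25
  commercially pure titanium: E = 100.5, α = 8.88, σ_y = 357.8 → σ = 58.7 MPa, n = 6.10
  alumina ceramic: E = 364.2, α = 7.64, σ_y = 330.0 → σ = 183 MPa, n = 1.80
  soda-lime glass: E = 68.60, α = 9.01, σ_y = 58.50 → σ = 40.7 MPa, n = 1.44
The minimum is soda-lime glass at n = 1.44.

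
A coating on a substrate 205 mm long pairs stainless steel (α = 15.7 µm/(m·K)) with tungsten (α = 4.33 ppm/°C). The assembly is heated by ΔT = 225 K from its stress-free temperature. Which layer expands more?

α(stainless steel) = 15.7×10⁻⁶/K vs α(tungsten) = 4.33×10⁻⁶/K.
Higher α expands more for the same ΔT: stainless steel.

stainless steel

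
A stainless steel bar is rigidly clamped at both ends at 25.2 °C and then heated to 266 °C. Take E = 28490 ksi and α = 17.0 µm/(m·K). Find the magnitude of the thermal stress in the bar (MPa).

E = 28490 ksi = 196.4 GPa.
ΔT = 240.8 K. Constrained thermal stress σ = E·α·ΔT = 196.4×10³ MPa × 17.0×10⁻⁶ × 240.8 = 804 MPa (compressive).

804 MPa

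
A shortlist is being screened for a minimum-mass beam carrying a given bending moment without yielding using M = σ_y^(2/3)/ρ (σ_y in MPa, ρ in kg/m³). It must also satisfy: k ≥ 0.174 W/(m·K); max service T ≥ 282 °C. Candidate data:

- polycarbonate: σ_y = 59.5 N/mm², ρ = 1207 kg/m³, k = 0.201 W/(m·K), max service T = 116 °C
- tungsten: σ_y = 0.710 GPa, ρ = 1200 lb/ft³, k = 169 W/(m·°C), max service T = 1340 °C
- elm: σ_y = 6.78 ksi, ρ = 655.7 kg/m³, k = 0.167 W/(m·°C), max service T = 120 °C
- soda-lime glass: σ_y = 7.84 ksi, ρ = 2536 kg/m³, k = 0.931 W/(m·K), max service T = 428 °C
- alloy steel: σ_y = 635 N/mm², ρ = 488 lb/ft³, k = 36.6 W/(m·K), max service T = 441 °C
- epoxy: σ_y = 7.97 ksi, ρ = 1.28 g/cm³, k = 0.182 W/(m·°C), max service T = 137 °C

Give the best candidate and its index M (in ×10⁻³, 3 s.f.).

Screen on constraints: k ≥ 0.174 W/(m·K); max service T ≥ 282 °C. Survivors: tungsten, soda-lime glass, alloy steel.
Convert each candidate to consistent units, then evaluate M:
  tungsten: σ_y = 710.0 MPa, ρ = 19220 kg/m³
  soda-lime glass: σ_y = 54.05 MPa, ρ = 2536 kg/m³
  alloy steel: σ_y = 635.0 MPa, ρ = 7817 kg/m³
  alloy steel: M = 9.45×10⁻³
  soda-lime glass: M = 5.64×10⁻³
  tungsten: M = 4.14×10⁻³
Highest index: alloy steel.

alloy steel, M = 9.45×10⁻³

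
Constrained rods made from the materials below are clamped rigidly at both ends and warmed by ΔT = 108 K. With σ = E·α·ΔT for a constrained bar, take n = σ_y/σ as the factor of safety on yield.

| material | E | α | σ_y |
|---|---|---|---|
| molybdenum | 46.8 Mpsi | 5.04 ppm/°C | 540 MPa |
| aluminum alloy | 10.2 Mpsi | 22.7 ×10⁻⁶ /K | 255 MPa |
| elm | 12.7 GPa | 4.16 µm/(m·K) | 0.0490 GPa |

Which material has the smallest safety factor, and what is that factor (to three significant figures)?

aluminum alloy, n = 1.48

Converting E to GPa, α to ×10⁻⁶/K, σ_y to MPa, then σ and n for each:
  molybdenum: E = 322.7, α = 5.04, σ_y = 540.0 → σ = 176 MPa, n = 3.07
  aluminum alloy: E = 70.33, α = 22.7, σ_y = 255.0 → σ = 172 MPa, n = 1.48
  elm: E = 12.70, α = 4.16, σ_y = 49.00 → σ = 5.71 MPa, n = 8.59
Smallest n: aluminum alloy with n = 1.48.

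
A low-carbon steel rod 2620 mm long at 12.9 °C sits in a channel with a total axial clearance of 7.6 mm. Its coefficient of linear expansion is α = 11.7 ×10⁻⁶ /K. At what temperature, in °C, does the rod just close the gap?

α·L₀·ΔT = 7.6 mm ⇒ ΔT = 7.6 / (11.7×10⁻⁶ × 2620.0) = 247.9 K.
T = 12.9 + 247.9 = 260.8 °C.

261 °C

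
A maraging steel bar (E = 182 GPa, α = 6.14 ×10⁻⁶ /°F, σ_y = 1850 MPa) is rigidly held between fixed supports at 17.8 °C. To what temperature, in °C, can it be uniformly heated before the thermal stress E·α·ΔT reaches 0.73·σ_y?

689 °C

α = 6.14×10⁻⁶/°F × 9/5 = 11.1×10⁻⁶/K.
E·α·ΔT = 1350 MPa ⇒ ΔT = 1350 / (182.0×10³ × 11.1×10⁻⁶) = 671.4 K.
T = 17.8 + 671.4 = 689.2 °C.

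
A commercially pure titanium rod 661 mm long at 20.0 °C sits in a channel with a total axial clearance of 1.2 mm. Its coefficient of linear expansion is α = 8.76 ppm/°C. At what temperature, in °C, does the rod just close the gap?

α·L₀·ΔT = 1.2 mm ⇒ ΔT = 1.2 / (8.76×10⁻⁶ × 661.0) = 207.2 K.
T = 20.0 + 207.2 = 227.2 °C.

227 °C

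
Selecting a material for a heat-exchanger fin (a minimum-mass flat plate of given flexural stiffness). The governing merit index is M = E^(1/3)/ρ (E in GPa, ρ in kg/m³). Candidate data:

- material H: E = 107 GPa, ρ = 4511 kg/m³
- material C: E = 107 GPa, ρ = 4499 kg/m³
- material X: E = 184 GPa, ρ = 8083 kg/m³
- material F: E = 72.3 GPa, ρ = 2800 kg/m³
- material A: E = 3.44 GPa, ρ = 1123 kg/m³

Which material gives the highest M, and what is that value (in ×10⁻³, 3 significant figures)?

Computing M directly (units already consistent):
  material F: M = 1.49×10⁻³
  material A: M = 1.34×10⁻³
  material C: M = 1.06×10⁻³
  material H: M = 1.05×10⁻³
  material X: M = 0.704×10⁻³
Material F ranks first.

material F, M = 1.49×10⁻³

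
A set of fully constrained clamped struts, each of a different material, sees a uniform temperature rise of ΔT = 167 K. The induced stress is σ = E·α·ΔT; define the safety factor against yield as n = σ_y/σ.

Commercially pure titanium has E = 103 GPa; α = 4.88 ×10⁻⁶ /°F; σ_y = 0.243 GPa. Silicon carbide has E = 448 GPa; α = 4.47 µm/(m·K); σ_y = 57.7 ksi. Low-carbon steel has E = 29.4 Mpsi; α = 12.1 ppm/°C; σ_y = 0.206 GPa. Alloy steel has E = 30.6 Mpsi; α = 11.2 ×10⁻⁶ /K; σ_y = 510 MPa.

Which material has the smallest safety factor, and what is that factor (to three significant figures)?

low-carbon steel, n = 0.503

In consistent units (E in GPa, α in ×10⁻⁶/K, σ_y in MPa):
  commercially pure titanium: E = 103.0, α = 8.78, σ_y = 243.0 → σ = 151 MPa, n = 1.61
  silicon carbide: E = 448.0, α = 4.47, σ_y = 397.8 → σ = 334 MPa, n = 1.19
  low-carbon steel: E = 202.7, α = 12.1, σ_y = 206.0 → σ = 410 MPa, n = 0.503
  alloy steel: E = 211.0, α = 11.2, σ_y = 510.0 → σ = 395 MPa, n = 1.29
The minimum is low-carbon steel at n = 0.503.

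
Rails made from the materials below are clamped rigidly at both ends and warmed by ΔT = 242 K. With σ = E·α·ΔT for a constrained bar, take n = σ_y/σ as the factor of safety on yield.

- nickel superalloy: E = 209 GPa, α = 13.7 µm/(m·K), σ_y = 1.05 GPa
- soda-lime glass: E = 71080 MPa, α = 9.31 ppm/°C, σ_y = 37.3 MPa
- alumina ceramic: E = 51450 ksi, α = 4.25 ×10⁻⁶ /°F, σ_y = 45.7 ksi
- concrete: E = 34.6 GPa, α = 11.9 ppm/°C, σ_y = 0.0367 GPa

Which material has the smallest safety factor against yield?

Per material, after unit conversion:
  nickel superalloy: E = 209.0, α = 13.7, σ_y = 1050 → σ = 693 MPa, n = 1.52
  soda-lime glass: E = 71.08, α = 9.31, σ_y = 37.30 → σ = 160 MPa, n = 0.233
  alumina ceramic: E = 354.7, α = 7.65, σ_y = 315.1 → σ = 657 MPa, n = 0.480
  concrete: E = 34.60, α = 11.9, σ_y = 36.70 → σ = 99.6 MPa, n = 0.368
The minimum is soda-lime glass at n = 0.233.

soda-lime glass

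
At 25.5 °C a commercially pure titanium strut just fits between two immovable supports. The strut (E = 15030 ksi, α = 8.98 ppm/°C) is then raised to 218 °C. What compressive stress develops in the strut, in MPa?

179 MPa

E = 15030 ksi = 103.6 GPa.
ΔT = 192.5 K. Constrained thermal stress σ = E·α·ΔT = 103.6×10³ MPa × 8.98×10⁻⁶ × 192.5 = 179 MPa (compressive).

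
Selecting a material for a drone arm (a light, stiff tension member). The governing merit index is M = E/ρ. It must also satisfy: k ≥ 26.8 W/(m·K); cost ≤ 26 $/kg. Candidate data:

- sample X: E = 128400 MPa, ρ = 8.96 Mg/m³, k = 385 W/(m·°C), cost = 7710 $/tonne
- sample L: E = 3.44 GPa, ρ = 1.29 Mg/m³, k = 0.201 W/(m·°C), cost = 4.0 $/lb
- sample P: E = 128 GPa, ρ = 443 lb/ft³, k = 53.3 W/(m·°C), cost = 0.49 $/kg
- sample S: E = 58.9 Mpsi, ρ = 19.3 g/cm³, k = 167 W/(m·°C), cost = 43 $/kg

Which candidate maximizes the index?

sample P

Screen on constraints: k ≥ 26.8 W/(m·K); cost ≤ 26 $/kg. Survivors: sample X, sample P.
After converting to SI:
  sample X: E = 128.4 GPa, ρ = 8960 kg/m³
  sample P: E = 128.0 GPa, ρ = 7096 kg/m³
  sample P: M = 18.0 MN·m/kg
  sample X: M = 14.3 MN·m/kg
The maximum is for sample P.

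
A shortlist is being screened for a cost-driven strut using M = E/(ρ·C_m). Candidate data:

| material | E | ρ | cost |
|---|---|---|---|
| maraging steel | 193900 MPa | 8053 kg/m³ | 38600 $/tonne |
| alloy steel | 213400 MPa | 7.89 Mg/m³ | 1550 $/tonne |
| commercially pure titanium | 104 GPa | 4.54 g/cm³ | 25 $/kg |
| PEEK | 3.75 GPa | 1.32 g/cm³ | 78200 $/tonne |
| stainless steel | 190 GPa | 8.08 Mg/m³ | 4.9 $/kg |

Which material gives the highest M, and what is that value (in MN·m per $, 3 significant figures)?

Normalizing units and computing the index:
  maraging steel: E = 193.9 GPa, ρ = 8053 kg/m³, cost = 38.60 $/kg
  alloy steel: E = 213.4 GPa, ρ = 7890 kg/m³, cost = 1.550 $/kg
  commercially pure titanium: E = 104.0 GPa, ρ = 4540 kg/m³, cost = 25.00 $/kg
  PEEK: E = 3.750 GPa, ρ = 1320 kg/m³, cost = 78.20 $/kg
  stainless steel: E = 190.0 GPa, ρ = 8080 kg/m³, cost = 4.900 $/kg
  alloy steel: M = 17.4 MN·m per $
  stainless steel: M = 4.80 MN·m per $
  commercially pure titanium: M = 0.916 MN·m per $
  maraging steel: M = 0.624 MN·m per $
  PEEK: M = 0.0363 MN·m per $
The maximum is for alloy steel.

alloy steel, M = 17.4 MN·m per $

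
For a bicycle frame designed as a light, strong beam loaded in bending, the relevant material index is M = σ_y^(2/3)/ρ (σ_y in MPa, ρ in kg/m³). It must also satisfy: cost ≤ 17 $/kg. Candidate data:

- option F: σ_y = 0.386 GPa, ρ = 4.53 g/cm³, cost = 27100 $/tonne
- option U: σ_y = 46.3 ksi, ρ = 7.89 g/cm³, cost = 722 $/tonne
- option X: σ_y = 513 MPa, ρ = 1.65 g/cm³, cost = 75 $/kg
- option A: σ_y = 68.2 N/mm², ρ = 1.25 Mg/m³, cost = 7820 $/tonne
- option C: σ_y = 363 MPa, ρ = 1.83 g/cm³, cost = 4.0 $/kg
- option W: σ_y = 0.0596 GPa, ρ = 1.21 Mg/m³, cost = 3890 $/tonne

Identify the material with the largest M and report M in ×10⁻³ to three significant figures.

option C, M = 27.8×10⁻³

Screen on constraints: cost ≤ 17 $/kg. Survivors: option U, option A, option C, option W.
Convert each candidate to consistent units, then evaluate M:
  option U: σ_y = 319.2 MPa, ρ = 7890 kg/m³
  option A: σ_y = 68.20 MPa, ρ = 1250 kg/m³
  option C: σ_y = 363.0 MPa, ρ = 1830 kg/m³
  option W: σ_y = 59.60 MPa, ρ = 1210 kg/m³
  option C: M = 27.8×10⁻³
  option A: M = 13.4×10⁻³
  option W: M = 12.6×10⁻³
  option U: M = 5.92×10⁻³
The maximum is for option C.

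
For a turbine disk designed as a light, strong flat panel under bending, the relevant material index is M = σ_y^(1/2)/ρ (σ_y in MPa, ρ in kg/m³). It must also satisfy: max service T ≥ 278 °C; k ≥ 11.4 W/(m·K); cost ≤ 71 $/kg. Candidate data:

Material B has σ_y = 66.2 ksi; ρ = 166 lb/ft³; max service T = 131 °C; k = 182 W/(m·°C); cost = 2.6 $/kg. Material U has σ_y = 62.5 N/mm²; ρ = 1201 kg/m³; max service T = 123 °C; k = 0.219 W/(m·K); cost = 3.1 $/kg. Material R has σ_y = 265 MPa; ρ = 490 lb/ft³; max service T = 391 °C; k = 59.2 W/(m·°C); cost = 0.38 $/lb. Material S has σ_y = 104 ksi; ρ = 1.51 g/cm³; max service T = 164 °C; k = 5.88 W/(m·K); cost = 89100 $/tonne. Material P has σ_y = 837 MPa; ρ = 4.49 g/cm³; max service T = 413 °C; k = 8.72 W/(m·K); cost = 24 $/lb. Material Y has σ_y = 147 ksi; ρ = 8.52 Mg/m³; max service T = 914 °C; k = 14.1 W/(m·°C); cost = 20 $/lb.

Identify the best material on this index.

material Y

Screen on constraints: max service T ≥ 278 °C; k ≥ 11.4 W/(m·K); cost ≤ 71 $/kg. Survivors: material R, material Y.
Normalizing units and computing the index:
  material R: σ_y = 265.0 MPa, ρ = 7849 kg/m³
  material Y: σ_y = 1014 MPa, ρ = 8520 kg/m³
  material Y: M = 3.74×10⁻³
  material R: M = 2.07×10⁻³
Material Y ranks first.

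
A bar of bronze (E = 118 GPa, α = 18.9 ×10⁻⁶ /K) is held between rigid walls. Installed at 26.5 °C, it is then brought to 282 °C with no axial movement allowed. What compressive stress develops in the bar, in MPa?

ΔT = 255.5 K. Constrained thermal stress σ = E·α·ΔT = 118.0×10³ MPa × 18.9×10⁻⁶ × 255.5 = 570 MPa (compressive).

570 MPa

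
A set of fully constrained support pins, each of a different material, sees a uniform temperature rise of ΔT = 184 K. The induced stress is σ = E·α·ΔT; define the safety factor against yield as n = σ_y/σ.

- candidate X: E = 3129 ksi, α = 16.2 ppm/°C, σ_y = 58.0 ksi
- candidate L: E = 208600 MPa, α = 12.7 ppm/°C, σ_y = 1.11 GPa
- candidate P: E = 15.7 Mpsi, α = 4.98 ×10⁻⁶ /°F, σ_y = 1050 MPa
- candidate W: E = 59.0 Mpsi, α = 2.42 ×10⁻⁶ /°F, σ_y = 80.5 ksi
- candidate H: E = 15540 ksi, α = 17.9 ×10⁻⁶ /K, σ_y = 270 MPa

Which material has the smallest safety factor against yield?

Per material, after unit conversion:
  candidate X: E = 21.57, α = 16.2, σ_y = 399.9 → σ = 64.3 MPa, n = 6.22
  candidate L: E = 208.6, α = 12.7, σ_y = 1110 → σ = 487 MPa, n = 2.28
  candidate P: E = 108.2, α = 8.96, σ_y = 1050 → σ = 179 MPa, n = 5.88
  candidate W: E = 406.8, α = 4.36, σ_y = 555.0 → σ = 326 MPa, n = 1.70
  candidate H: E = 107.1, α = 17.9, σ_y = 270.0 → σ = 353 MPa, n = 0.765
The minimum is candidate H at n = 0.765.

candidate H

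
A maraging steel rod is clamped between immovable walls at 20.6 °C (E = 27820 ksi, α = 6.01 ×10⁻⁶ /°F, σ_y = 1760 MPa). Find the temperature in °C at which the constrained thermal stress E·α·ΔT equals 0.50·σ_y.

445 °C

E = 27820 ksi = 191.8 GPa.
α = 6.01×10⁻⁶/°F × 9/5 = 10.8×10⁻⁶/K.
E·α·ΔT = 880.0 MPa ⇒ ΔT = 880.0 / (191.8×10³ × 10.8×10⁻⁶) = 424.1 K.
T = 20.6 + 424.1 = 444.7 °C.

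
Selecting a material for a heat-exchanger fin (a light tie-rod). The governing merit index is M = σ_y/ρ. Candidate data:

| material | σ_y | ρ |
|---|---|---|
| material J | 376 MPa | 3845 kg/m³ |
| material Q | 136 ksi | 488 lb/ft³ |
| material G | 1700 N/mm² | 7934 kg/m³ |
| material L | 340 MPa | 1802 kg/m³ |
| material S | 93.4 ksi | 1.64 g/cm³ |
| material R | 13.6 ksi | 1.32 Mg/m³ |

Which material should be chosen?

material S

After converting to SI:
  material J: σ_y = 376.0 MPa, ρ = 3845 kg/m³
  material Q: σ_y = 937.7 MPa, ρ = 7817 kg/m³
  material G: σ_y = 1700 MPa, ρ = 7934 kg/m³
  material L: σ_y = 340.0 MPa, ρ = 1802 kg/m³
  material S: σ_y = 644.0 MPa, ρ = 1640 kg/m³
  material R: σ_y = 93.77 MPa, ρ = 1320 kg/m³
  material S: M = 393 kN·m/kg
  material G: M = 214 kN·m/kg
  material L: M = 189 kN·m/kg
  material Q: M = 120 kN·m/kg
  material J: M = 97.8 kN·m/kg
  material R: M = 71.0 kN·m/kg
Material S ranks first.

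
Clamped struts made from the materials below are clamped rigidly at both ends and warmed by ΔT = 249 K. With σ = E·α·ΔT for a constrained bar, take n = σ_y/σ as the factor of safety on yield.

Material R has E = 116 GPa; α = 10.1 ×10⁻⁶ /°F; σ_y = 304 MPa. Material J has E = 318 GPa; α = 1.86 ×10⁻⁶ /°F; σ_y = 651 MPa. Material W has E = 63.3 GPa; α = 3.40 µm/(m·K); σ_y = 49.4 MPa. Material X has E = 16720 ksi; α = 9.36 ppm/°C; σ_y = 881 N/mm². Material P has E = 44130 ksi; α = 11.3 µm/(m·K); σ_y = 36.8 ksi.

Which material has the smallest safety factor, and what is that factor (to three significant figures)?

Per material, after unit conversion:
  material R: E = 116.0, α = 18.2, σ_y = 304.0 → σ = 525 MPa, n = 0.579
  material J: E = 318.0, α = 3.35, σ_y = 651.0 → σ = 265 MPa, n = 2.46
  material W: E = 63.30, α = 3.40, σ_y = 49.40 → σ = 53.6 MPa, n = 0.922
  material X: E = 115.3, α = 9.36, σ_y = 881.0 → σ = 269 MPa, n = 3.28
  material P: E = 304.3, α = 11.3, σ_y = 253.7 → σ = 856 MPa, n = 0.296
Smallest n: material P with n = 0.296.

material P, n = 0.296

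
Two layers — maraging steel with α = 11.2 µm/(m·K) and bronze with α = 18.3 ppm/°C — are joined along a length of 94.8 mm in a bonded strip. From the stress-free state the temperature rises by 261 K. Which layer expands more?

bronze

α(maraging steel) = 11.2×10⁻⁶/K vs α(bronze) = 18.3×10⁻⁶/K.
Higher α expands more for the same ΔT: bronze.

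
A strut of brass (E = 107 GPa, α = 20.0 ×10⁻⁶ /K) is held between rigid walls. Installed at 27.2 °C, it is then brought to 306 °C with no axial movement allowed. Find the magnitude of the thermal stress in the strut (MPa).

597 MPa

ΔT = 278.8 K. Constrained thermal stress σ = E·α·ΔT = 107.0×10³ MPa × 20.0×10⁻⁶ × 278.8 = 597 MPa (compressive).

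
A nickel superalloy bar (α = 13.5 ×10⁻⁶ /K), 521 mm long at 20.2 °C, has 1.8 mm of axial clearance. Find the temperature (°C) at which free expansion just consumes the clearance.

α·L₀·ΔT = 1.8 mm ⇒ ΔT = 1.8 / (13.5×10⁻⁶ × 521.0) = 255.9 K.
T = 20.2 + 255.9 = 276.1 °C.

276 °C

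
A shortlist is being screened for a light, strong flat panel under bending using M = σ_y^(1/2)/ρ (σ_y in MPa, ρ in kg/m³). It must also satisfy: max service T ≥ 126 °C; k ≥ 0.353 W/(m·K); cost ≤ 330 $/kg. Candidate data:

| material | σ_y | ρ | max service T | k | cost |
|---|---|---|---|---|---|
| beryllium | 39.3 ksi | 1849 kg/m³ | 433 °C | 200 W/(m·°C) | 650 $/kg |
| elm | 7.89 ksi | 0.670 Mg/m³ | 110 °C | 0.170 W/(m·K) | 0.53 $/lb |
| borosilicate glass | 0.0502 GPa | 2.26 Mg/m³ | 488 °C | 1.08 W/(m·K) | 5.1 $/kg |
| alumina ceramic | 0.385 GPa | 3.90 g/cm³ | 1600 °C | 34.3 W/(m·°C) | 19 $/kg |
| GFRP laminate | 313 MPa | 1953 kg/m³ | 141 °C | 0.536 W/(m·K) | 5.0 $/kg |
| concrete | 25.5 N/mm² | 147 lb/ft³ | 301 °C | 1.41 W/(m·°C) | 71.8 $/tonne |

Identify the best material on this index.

GFRP laminate

Screen on constraints: max service T ≥ 126 °C; k ≥ 0.353 W/(m·K); cost ≤ 330 $/kg. Survivors: borosilicate glass, alumina ceramic, GFRP laminate, concrete.
Normalizing units and computing the index:
  borosilicate glass: σ_y = 50.20 MPa, ρ = 2260 kg/m³
  alumina ceramic: σ_y = 385.0 MPa, ρ = 3900 kg/m³
  GFRP laminate: σ_y = 313.0 MPa, ρ = 1953 kg/m³
  concrete: σ_y = 25.50 MPa, ρ = 2355 kg/m³
  GFRP laminate: M = 9.06×10⁻³
  alumina ceramic: M = 5.03×10⁻³
  borosilicate glass: M = 3.14×10⁻³
  concrete: M = 2.14×10⁻³
The maximum is for GFRP laminate.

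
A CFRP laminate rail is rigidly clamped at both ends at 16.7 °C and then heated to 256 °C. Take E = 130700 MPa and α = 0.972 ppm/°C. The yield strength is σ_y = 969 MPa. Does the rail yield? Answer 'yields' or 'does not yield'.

does not yield

E = 130700 MPa = 130.7 GPa.
ΔT = 239.3 K. Constrained thermal stress σ = E·α·ΔT = 130.7×10³ MPa × 0.972×10⁻⁶ × 239.3 = 30.4 MPa (compressive).
Compare to σ_y = 969 MPa: σ < σ_y, so it does not yield.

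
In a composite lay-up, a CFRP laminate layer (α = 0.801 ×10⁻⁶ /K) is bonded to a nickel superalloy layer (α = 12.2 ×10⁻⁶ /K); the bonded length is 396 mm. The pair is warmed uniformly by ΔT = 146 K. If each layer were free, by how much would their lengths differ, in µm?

659 µm

Δα = |0.801 − 12.2|×10⁻⁶/K = 11.4×10⁻⁶/K.
ΔL_mismatch = Δα·L·ΔT = 11.4×10⁻⁶ × 396.0 mm × 146.0 K = 659 µm.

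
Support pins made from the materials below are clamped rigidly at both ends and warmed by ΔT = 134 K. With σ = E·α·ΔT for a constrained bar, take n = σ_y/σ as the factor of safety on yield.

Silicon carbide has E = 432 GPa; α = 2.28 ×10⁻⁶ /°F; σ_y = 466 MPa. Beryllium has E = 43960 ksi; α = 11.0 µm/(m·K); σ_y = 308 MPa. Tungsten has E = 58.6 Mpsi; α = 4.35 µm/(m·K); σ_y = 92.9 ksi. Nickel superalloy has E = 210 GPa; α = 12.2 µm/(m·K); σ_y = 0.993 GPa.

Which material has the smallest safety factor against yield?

beryllium

Per material, after unit conversion:
  silicon carbide: E = 432.0, α = 4.10, σ_y = 466.0 → σ = 238 MPa, n = 1.96
  beryllium: E = 303.1, α = 11.0, σ_y = 308.0 → σ = 447 MPa, n = 0.689
  tungsten: E = 404.0, α = 4.35, σ_y = 640.5 → σ = 236 MPa, n = 2.72
  nickel superalloy: E = 210.0, α = 12.2, σ_y = 993.0 → σ = 343 MPa, n = 2.89
Beryllium has the lowest safety factor, n = 0.689.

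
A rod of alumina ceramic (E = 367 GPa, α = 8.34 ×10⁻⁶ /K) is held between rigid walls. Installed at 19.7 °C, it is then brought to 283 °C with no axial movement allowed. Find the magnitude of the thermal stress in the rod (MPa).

806 MPa

ΔT = 263.3 K. Constrained thermal stress σ = E·α·ΔT = 367.0×10³ MPa × 8.34×10⁻⁶ × 263.3 = 806 MPa (compressive).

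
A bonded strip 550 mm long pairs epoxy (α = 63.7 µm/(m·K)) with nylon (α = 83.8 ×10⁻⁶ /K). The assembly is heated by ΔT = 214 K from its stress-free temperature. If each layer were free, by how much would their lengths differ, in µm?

2370 µm

Δα = |63.7 − 83.8|×10⁻⁶/K = 20.1×10⁻⁶/K.
ΔL_mismatch = Δα·L·ΔT = 20.1×10⁻⁶ × 550.0 mm × 214.0 K = 2370 µm.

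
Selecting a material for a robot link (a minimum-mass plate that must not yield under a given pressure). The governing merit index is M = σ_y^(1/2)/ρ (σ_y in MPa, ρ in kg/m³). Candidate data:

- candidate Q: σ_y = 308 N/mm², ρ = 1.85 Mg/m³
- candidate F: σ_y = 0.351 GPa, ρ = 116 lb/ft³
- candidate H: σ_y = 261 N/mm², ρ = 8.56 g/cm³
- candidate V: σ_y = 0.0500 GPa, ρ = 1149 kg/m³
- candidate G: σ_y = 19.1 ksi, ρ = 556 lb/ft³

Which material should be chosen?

Normalizing units and computing the index:
  candidate Q: σ_y = 308.0 MPa, ρ = 1850 kg/m³
  candidate F: σ_y = 351.0 MPa, ρ = 1858 kg/m³
  candidate H: σ_y = 261.0 MPa, ρ = 8560 kg/m³
  candidate V: σ_y = 50.00 MPa, ρ = 1149 kg/m³
  candidate G: σ_y = 131.7 MPa, ρ = 8906 kg/m³
  candidate F: M = 10.1×10⁻³
  candidate Q: M = 9.49×10⁻³
  candidate V: M = 6.15×10⁻³
  candidate H: M = 1.89×10⁻³
  candidate G: M = 1.29×10⁻³
Candidate F ranks first.

candidate F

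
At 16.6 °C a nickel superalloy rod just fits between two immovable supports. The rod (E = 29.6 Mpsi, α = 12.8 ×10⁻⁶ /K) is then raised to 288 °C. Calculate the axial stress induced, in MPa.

E = 29.6 Mpsi = 204.1 GPa.
ΔT = 271.4 K. Constrained thermal stress σ = E·α·ΔT = 204.1×10³ MPa × 12.8×10⁻⁶ × 271.4 = 709 MPa (compressive).

709 MPa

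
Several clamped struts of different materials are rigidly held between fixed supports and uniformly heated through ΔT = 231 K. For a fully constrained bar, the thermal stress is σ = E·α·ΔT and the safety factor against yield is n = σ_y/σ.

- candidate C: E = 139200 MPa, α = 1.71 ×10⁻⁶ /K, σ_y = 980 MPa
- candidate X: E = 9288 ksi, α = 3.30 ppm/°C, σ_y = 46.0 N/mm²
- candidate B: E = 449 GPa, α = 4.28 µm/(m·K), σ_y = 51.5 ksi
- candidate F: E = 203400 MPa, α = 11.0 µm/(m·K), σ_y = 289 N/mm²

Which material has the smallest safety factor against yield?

Converting E to GPa, α to ×10⁻⁶/K, σ_y to MPa, then σ and n for each:
  candidate C: E = 139.2, α = 1.71, σ_y = 980.0 → σ = 55.0 MPa, n = 17.8
  candidate X: E = 64.04, α = 3.30, σ_y = 46.00 → σ = 48.8 MPa, n = 0.942
  candidate B: E = 449.0, α = 4.28, σ_y = 355.1 → σ = 444 MPa, n = 0.800
  candidate F: E = 203.4, α = 11.0, σ_y = 289.0 → σ = 517 MPa, n = 0.559
The minimum is candidate F at n = 0.559.

candidate F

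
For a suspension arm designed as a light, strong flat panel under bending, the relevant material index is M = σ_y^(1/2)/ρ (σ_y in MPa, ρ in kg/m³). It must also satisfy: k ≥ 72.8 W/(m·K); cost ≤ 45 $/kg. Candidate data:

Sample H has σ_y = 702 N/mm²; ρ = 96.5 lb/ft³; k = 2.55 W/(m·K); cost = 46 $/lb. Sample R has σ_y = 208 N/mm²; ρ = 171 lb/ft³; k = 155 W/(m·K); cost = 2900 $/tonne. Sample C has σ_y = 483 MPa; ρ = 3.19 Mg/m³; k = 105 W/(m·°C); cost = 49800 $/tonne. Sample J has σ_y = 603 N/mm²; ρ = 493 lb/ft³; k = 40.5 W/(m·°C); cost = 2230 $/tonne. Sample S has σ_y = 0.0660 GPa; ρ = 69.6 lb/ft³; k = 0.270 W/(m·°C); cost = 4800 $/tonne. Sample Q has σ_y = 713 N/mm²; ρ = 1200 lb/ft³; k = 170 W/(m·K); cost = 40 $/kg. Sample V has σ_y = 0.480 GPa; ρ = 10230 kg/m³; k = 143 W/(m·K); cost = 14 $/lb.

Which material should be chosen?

Screen on constraints: k ≥ 72.8 W/(m·K); cost ≤ 45 $/kg. Survivors: sample R, sample Q, sample V.
In SI units:
  sample R: σ_y = 208.0 MPa, ρ = 2739 kg/m³
  sample Q: σ_y = 713.0 MPa, ρ = 19220 kg/m³
  sample V: σ_y = 480.0 MPa, ρ = 10230 kg/m³
  sample R: M = 5.27×10⁻³
  sample V: M = 2.14×10⁻³
  sample Q: M = 1.39×10⁻³
Sample R has the largest M.

sample R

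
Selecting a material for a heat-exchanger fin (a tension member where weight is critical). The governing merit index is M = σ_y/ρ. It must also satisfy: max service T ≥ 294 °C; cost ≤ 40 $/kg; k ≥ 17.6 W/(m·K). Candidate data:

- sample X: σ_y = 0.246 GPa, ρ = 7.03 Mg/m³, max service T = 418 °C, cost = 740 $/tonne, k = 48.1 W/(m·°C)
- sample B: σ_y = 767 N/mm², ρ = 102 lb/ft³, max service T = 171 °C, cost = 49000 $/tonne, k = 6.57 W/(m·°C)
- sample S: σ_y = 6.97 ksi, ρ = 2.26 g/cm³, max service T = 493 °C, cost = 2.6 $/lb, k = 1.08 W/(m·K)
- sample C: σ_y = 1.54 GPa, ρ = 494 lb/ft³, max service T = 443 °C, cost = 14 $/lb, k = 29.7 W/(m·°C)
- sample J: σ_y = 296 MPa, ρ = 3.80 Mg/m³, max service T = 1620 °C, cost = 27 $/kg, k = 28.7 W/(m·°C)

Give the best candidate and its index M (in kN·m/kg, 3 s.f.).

Screen on constraints: max service T ≥ 294 °C; cost ≤ 40 $/kg; k ≥ 17.6 W/(m·K). Survivors: sample X, sample C, sample J.
After converting to SI:
  sample X: σ_y = 246.0 MPa, ρ = 7030 kg/m³
  sample C: σ_y = 1540 MPa, ρ = 7913 kg/m³
  sample J: σ_y = 296.0 MPa, ρ = 3800 kg/m³
  sample C: M = 195 kN·m/kg
  sample J: M = 77.9 kN·m/kg
  sample X: M = 35.0 kN·m/kg
Sample C has the largest M.

sample C, M = 195 kN·m/kg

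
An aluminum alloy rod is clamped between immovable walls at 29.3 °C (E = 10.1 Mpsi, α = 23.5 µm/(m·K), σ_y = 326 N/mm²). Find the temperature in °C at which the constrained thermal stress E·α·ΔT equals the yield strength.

229 °C

E = 10.1 Mpsi = 69.64 GPa.
σ_y = 326 N/mm² = 326.0 MPa.
E·α·ΔT = 326.0 MPa ⇒ ΔT = 326.0 / (69.64×10³ × 23.5×10⁻⁶) = 199.2 K.
T = 29.3 + 199.2 = 228.5 °C.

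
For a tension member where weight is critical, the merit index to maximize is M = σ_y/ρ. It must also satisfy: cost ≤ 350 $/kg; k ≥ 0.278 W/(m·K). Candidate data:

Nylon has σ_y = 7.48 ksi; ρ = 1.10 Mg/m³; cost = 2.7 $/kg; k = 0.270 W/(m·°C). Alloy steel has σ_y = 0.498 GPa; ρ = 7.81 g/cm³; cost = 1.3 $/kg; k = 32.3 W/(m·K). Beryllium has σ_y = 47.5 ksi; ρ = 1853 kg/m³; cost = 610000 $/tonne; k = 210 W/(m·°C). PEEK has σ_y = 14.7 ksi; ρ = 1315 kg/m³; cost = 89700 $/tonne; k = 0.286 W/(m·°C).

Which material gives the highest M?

Screen on constraints: cost ≤ 350 $/kg; k ≥ 0.278 W/(m·K). Survivors: alloy steel, PEEK.
Putting every candidate on a common basis:
  alloy steel: σ_y = 498.0 MPa, ρ = 7810 kg/m³
  PEEK: σ_y = 101.4 MPa, ρ = 1315 kg/m³
  PEEK: M = 77.1 kN·m/kg
  alloy steel: M = 63.8 kN·m/kg
The maximum is for PEEK.

PEEK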